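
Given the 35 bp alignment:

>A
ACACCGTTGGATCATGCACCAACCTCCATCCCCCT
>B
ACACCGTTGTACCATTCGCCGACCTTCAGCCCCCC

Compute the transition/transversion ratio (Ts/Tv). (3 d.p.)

1.667

Transitions are A↔G and C↔T; transversions are all other mismatches.
Transitions: 5. Transversions: 3.
R = 5/3 = 1.666666… ≈ 1.667 (to 3 d.p.).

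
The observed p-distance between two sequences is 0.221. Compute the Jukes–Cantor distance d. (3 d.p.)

d = −(3/4) ln(1 − 4p/3) = −0.75 ln(1 − 0.294667) = −0.75 ln(0.705333)
  = −0.75 × (-0.349085) = 0.261814 substitutions/site.

0.262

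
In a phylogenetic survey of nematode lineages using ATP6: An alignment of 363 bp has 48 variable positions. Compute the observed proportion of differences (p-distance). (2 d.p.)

0.13

p = 48/363 = 0.132231… ≈ 0.13 (to 2 d.p.).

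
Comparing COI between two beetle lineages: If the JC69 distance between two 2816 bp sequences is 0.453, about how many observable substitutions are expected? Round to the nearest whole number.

958

Invert JC69: p = (3/4)(1 − e^(−4d/3)) = 0.75 × (1 − e^(-0.604)) = 0.75 × (1 − 0.546621) = 0.340034.
Expected differing sites = pL ≈ 0.340034 × 2816 = 957.535744 ≈ 958.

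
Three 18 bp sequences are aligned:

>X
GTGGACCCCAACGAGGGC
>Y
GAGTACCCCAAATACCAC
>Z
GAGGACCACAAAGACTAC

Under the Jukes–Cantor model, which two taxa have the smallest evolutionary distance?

X–Y: 7/18 differ, p = 0.389, d = 0.548.
X–Z: 6/18 differ, p = 0.333, d = 0.441.
Y–Z: 4/18 differ, p = 0.222, d = 0.264.
The smallest distance is between Y and Z.

Y and Z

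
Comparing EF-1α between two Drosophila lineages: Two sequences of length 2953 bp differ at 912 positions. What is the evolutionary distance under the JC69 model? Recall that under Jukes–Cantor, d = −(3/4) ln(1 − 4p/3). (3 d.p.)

p = 912/2953 ≈ 0.308838.
d = −(3/4) ln(1 − 4p/3) = −0.75 ln(1 − 0.411784) = −0.75 ln(0.588216)
  = −0.75 × (-0.530661) = 0.397996 substitutions/site.

0.398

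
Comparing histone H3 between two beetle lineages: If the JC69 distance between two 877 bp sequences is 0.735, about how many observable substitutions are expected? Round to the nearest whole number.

411

Invert JC69: p = (3/4)(1 − e^(−4d/3)) = 0.75 × (1 − e^(-0.98)) = 0.75 × (1 − 0.375311) = 0.468517.
Expected differing sites = pL ≈ 0.468517 × 877 = 410.889409 ≈ 411.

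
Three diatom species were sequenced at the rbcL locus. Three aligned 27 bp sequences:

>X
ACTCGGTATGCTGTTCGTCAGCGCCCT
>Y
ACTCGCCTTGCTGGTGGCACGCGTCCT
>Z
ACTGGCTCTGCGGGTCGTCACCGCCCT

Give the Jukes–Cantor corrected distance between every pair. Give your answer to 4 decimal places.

d(X,Y) = 0.4408, d(X,Z) = 0.2635, d(Y,Z) = 0.5107

X–Y: 9/27 sites differ → p ≈ 0.333333, d = −0.75 ln(1 − 0.444444) = 0.440839 ≈ 0.4408.
X–Z: 6/27 sites differ → p ≈ 0.222222, d = −0.75 ln(1 − 0.296296) = 0.263548 ≈ 0.2635.
Y–Z: 10/27 sites differ → p ≈ 0.37037, d = −0.75 ln(1 − 0.493827) = 0.510658 ≈ 0.5107.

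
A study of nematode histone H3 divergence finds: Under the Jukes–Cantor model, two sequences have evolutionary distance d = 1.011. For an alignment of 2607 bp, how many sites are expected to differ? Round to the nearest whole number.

1447

Invert JC69: p = (3/4)(1 − e^(−4d/3)) = 0.75 × (1 − e^(-1.348)) = 0.75 × (1 − 0.259759) = 0.555181.
Expected differing sites = pL ≈ 0.555181 × 2607 = 1447.356867 ≈ 1447.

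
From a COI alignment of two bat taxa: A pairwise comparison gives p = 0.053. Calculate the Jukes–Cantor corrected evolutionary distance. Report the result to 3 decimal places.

0.055

d = −(3/4) ln(1 − 4p/3) = −0.75 ln(1 − 0.070667) = −0.75 ln(0.929333)
  = −0.75 × (-0.073288) = 0.054966 substitutions/site.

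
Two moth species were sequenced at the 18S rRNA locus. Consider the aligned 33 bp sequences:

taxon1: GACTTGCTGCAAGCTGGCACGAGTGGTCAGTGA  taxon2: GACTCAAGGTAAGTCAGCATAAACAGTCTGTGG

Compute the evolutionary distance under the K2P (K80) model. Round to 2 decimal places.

0.90

Of 33 sites, 12 differences are transitions and 3 are transversions, so P = 12/33 ≈ 0.363636 and Q = 3/33 ≈ 0.090909.
Under the Kimura two-parameter model, d = −½ ln(1 − 2P − Q) − ¼ ln(1 − 2Q).
1 − 2P − Q = 0.181819, giving −½ ln(0.181819) = 0.852372.
1 − 2Q = 0.818182, giving −¼ ln(0.818182) = 0.050168.
d = 0.852372 + 0.050168 = 0.902540.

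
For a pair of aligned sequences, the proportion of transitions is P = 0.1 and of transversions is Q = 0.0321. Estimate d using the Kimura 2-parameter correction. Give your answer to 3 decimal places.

0.149

Under the Kimura two-parameter model, d = −½ ln(1 − 2P − Q) − ¼ ln(1 − 2Q).
1 − 2P − Q = 0.7679, giving −½ ln(0.7679) = 0.132048.
1 − 2Q = 0.9358, giving −¼ ln(0.9358) = 0.016588.
d = 0.132048 + 0.016588 = 0.148636.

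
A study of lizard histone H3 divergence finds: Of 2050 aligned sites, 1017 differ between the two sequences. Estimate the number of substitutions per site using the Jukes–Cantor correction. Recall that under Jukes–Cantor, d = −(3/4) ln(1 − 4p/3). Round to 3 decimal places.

p = 1017/2050 ≈ 0.496098.
d = −(3/4) ln(1 − 4p/3) = −0.75 ln(1 − 0.661464) = −0.75 ln(0.338536)
  = −0.75 × (-1.083125) = 0.812344 substitutions/site.

0.812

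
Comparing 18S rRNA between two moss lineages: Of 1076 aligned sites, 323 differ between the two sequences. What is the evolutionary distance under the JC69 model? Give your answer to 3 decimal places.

0.383

p = 323/1076 ≈ 0.300186.
d = −(3/4) ln(1 − 4p/3) = −0.75 ln(1 − 0.400248) = −0.75 ln(0.599752)
  = −0.75 × (-0.511239) = 0.383429 substitutions/site.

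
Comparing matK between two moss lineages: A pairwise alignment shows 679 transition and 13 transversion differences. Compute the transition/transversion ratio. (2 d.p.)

R = 679/13 = 52.230769… ≈ 52.23 (to 2 d.p.).

52.23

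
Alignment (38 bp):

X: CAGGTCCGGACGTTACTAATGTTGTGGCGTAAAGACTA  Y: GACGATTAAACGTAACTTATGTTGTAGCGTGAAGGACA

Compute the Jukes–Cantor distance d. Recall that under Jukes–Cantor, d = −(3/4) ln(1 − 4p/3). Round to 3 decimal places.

The sequences differ at 14 of 38 sites, so p = 14/38 ≈ 0.368421.
d = −(3/4) ln(1 − 4p/3) = −0.75 ln(1 − 0.491228) = −0.75 ln(0.508772)
  = −0.75 × (-0.675755) = 0.506816 substitutions/site.

0.507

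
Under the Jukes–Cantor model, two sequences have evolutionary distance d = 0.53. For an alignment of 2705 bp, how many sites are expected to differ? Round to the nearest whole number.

1028

Invert JC69: p = (3/4)(1 − e^(−4d/3)) = 0.75 × (1 − e^(-0.706667)) = 0.75 × (1 − 0.493286) = 0.380036.
Expected differing sites = pL ≈ 0.380036 × 2705 = 1027.99738 ≈ 1028.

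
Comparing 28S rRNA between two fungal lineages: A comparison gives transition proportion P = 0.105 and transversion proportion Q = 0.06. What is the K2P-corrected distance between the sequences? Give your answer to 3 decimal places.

0.189

Under the Kimura two-parameter model, d = −½ ln(1 − 2P − Q) − ¼ ln(1 − 2Q).
1 − 2P − Q = 0.73, giving −½ ln(0.73) = 0.157355.
1 − 2Q = 0.88, giving −¼ ln(0.88) = 0.031958.
d = 0.157355 + 0.031958 = 0.189313.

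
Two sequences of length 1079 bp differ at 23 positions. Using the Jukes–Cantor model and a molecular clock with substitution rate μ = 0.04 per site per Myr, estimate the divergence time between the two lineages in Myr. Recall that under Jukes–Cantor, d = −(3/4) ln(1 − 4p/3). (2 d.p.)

p = 23/1079 ≈ 0.021316.
d = −(3/4) ln(1 − 4p/3) = −0.75 ln(1 − 0.028421) = −0.75 ln(0.971579)
  = −0.75 × (-0.028833) = 0.021625 substitutions/site.
Under a molecular clock d = 2μt, so t = d/(2μ) = 0.021625 / (2 × 0.04) = 0.27 Myr.

0.27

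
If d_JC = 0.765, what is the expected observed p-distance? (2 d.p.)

0.48

p = (3/4)(1 − e^(−4d/3)) = 0.75 × (1 − e^(-1.02)) = 0.75 × (1 − 0.360595) = 0.479554.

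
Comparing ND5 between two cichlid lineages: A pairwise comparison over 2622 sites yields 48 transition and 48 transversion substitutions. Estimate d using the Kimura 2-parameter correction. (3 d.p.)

P = 48/2622 ≈ 0.018307 and Q = 48/2622 ≈ 0.018307.
Under the Kimura two-parameter model, d = −½ ln(1 − 2P − Q) − ¼ ln(1 − 2Q).
1 − 2P − Q = 0.945079, giving −½ ln(0.945079) = 0.028243.
1 − 2Q = 0.963386, giving −¼ ln(0.963386) = 0.009325.
d = 0.028243 + 0.009325 = 0.037568.

0.038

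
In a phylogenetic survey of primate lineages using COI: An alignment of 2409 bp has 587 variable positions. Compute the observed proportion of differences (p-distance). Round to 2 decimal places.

p = 587/2409 = 0.243669… ≈ 0.24 (to 2 d.p.).

0.24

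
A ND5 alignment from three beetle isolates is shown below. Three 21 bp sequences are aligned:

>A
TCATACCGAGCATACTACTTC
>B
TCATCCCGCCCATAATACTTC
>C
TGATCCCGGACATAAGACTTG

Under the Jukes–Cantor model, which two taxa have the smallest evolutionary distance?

A–B: 4/21 differ, p = 0.190, d = 0.220.
A–C: 7/21 differ, p = 0.333, d = 0.441.
B–C: 5/21 differ, p = 0.238, d = 0.286.
The smallest distance is between A and B.

A and B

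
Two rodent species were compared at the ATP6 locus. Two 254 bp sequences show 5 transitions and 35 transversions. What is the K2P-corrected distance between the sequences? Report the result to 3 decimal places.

P = 5/254 ≈ 0.019685 and Q = 35/254 ≈ 0.137795.
Under the Kimura two-parameter model, d = −½ ln(1 − 2P − Q) − ¼ ln(1 − 2Q).
1 − 2P − Q = 0.822835, giving −½ ln(0.822835) = 0.097500.
1 − 2Q = 0.72441, giving −¼ ln(0.72441) = 0.080599.
d = 0.097500 + 0.080599 = 0.178099.

0.178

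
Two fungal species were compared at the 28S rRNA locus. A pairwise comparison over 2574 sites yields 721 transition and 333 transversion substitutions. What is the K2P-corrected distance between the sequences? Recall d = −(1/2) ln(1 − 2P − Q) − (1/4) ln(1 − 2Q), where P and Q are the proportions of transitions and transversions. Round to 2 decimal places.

0.66

P = 721/2574 ≈ 0.280109 and Q = 333/2574 ≈ 0.129371.
Under the Kimura two-parameter model, d = −½ ln(1 − 2P − Q) − ¼ ln(1 − 2Q).
1 − 2P − Q = 0.310411, giving −½ ln(0.310411) = 0.584929.
1 − 2Q = 0.741258, giving −¼ ln(0.741258) = 0.074852.
d = 0.584929 + 0.074852 = 0.659781.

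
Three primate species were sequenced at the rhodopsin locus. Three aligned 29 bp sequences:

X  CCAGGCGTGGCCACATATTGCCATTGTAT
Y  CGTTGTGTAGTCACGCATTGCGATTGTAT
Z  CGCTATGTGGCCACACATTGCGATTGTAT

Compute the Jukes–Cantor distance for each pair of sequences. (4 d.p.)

d(X,Y) = 0.4006, d(X,Z) = 0.2913, d(Y,Z) = 0.1959

X–Y: 9/29 sites differ → p ≈ 0.310345, d = −0.75 ln(1 − 0.413793) = 0.400562 ≈ 0.4006.
X–Z: 7/29 sites differ → p ≈ 0.241379, d = −0.75 ln(1 − 0.321839) = 0.291278 ≈ 0.2913.
Y–Z: 5/29 sites differ → p ≈ 0.172414, d = −0.75 ln(1 − 0.229885) = 0.195912 ≈ 0.1959.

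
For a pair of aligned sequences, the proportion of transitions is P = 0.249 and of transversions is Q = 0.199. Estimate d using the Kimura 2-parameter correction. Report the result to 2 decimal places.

0.72

Under the Kimura two-parameter model, d = −½ ln(1 − 2P − Q) − ¼ ln(1 − 2Q).
1 − 2P − Q = 0.303, giving −½ ln(0.303) = 0.597011.
1 − 2Q = 0.602, giving −¼ ln(0.602) = 0.126874.
d = 0.597011 + 0.126874 = 0.723885.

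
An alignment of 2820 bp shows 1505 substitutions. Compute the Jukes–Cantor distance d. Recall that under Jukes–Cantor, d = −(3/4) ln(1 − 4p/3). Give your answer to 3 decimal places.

p = 1505/2820 ≈ 0.533688.
d = −(3/4) ln(1 − 4p/3) = −0.75 ln(1 − 0.711584) = −0.75 ln(0.288416)
  = −0.75 × (-1.243351) = 0.932513 substitutions/site.

0.933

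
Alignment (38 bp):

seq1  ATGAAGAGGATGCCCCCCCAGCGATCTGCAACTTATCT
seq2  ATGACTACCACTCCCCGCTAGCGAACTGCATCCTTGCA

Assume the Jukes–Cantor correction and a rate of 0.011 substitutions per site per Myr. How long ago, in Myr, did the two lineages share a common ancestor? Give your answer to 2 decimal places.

The sequences differ at 14 of 38 sites, so p = 14/38 ≈ 0.368421.
d = −(3/4) ln(1 − 4p/3) = −0.75 ln(1 − 0.491228) = −0.75 ln(0.508772)
  = −0.75 × (-0.675755) = 0.506816 substitutions/site.
Under a molecular clock d = 2μt, so t = d/(2μ) = 0.506816 / (2 × 0.011) = 23.04 Myr.

23.04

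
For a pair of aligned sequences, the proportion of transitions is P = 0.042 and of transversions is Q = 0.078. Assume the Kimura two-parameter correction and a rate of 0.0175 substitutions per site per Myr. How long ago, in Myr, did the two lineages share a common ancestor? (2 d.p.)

3.74

Under the Kimura two-parameter model, d = −½ ln(1 − 2P − Q) − ¼ ln(1 − 2Q).
1 − 2P − Q = 0.838, giving −½ ln(0.838) = 0.088369.
1 − 2Q = 0.844, giving −¼ ln(0.844) = 0.042401.
d = 0.088369 + 0.042401 = 0.130770.
Under a molecular clock d = 2μt, so t = d/(2μ) = 0.130770 / (2 × 0.0175) = 3.74 Myr.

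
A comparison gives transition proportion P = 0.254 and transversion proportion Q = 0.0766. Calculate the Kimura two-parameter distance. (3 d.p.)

0.481

Under the Kimura two-parameter model, d = −½ ln(1 − 2P − Q) − ¼ ln(1 − 2Q).
1 − 2P − Q = 0.4154, giving −½ ln(0.4154) = 0.439257.
1 − 2Q = 0.8468, giving −¼ ln(0.8468) = 0.041573.
d = 0.439257 + 0.041573 = 0.480830.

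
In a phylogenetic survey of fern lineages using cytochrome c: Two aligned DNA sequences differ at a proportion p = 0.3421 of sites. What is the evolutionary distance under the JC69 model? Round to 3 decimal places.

d = −(3/4) ln(1 − 4p/3) = −0.75 ln(1 − 0.456133) = −0.75 ln(0.543867)
  = −0.75 × (-0.609051) = 0.456788 substitutions/site.

0.457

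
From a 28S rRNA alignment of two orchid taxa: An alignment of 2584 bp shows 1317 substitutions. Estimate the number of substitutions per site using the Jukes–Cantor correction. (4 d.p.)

0.8536

p = 1317/2584 ≈ 0.509675.
d = −(3/4) ln(1 − 4p/3) = −0.75 ln(1 − 0.679567) = −0.75 ln(0.320433)
  = −0.75 × (-1.138082) = 0.853562 substitutions/site.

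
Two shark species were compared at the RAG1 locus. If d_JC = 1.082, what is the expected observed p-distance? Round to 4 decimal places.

p = (3/4)(1 − e^(−4d/3)) = 0.75 × (1 − e^(-1.442667)) = 0.75 × (1 − 0.236297) = 0.572777.

0.5728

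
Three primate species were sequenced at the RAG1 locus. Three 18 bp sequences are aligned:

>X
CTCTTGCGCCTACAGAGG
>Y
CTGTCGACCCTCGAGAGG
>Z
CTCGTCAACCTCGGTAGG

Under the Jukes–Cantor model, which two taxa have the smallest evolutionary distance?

X and Y

X–Y: 6/18 differ, p = 0.333, d = 0.441.
X–Z: 8/18 differ, p = 0.444, d = 0.673.
Y–Z: 7/18 differ, p = 0.389, d = 0.548.
The smallest distance is between X and Y.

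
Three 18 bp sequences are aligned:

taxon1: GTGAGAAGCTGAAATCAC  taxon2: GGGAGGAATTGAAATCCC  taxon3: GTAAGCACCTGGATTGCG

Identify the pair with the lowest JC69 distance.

taxon1–taxon2: 5/18 differ, p = 0.278, d = 0.347.
taxon1–taxon3: 8/18 differ, p = 0.444, d = 0.673.
taxon2–taxon3: 9/18 differ, p = 0.500, d = 0.824.
The smallest distance is between taxon1 and taxon2.

taxon1 and taxon2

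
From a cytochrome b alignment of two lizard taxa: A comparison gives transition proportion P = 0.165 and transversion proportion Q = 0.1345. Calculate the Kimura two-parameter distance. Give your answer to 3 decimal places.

Under the Kimura two-parameter model, d = −½ ln(1 − 2P − Q) − ¼ ln(1 − 2Q).
1 − 2P − Q = 0.5355, giving −½ ln(0.5355) = 0.312277.
1 − 2Q = 0.731, giving −¼ ln(0.731) = 0.078335.
d = 0.312277 + 0.078335 = 0.390612.

0.391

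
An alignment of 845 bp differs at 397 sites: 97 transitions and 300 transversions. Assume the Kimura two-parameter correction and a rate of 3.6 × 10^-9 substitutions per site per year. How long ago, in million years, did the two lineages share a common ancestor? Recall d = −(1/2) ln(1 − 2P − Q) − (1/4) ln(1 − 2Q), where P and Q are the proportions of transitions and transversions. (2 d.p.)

104.00

P = 97/845 ≈ 0.114793 and Q = 300/845 ≈ 0.35503.
Under the Kimura two-parameter model, d = −½ ln(1 − 2P − Q) − ¼ ln(1 − 2Q).
1 − 2P − Q = 0.415384, giving −½ ln(0.415384) = 0.439276.
1 − 2Q = 0.28994, giving −¼ ln(0.28994) = 0.309520.
d = 0.439276 + 0.309520 = 0.748796.
Under a molecular clock d = 2μt, so t = d/(2μ) = 0.748796 / (2 × 3.6 × 10^-9) = 104.00 million years.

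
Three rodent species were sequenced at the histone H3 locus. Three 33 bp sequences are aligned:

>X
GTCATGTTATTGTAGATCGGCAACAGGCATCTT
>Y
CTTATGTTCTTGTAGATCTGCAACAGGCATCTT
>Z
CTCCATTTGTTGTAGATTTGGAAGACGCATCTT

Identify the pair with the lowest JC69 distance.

X and Y

X–Y: 4/33 differ, p = 0.121, d = 0.132.
X–Z: 10/33 differ, p = 0.303, d = 0.388.
Y–Z: 9/33 differ, p = 0.273, d = 0.339.
The smallest distance is between X and Y.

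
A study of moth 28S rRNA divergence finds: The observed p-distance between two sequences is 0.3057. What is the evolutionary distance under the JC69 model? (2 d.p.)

0.39

d = −(3/4) ln(1 − 4p/3) = −0.75 ln(1 − 0.4076) = −0.75 ln(0.5924)
  = −0.75 × (-0.523573) = 0.392680 substitutions/site.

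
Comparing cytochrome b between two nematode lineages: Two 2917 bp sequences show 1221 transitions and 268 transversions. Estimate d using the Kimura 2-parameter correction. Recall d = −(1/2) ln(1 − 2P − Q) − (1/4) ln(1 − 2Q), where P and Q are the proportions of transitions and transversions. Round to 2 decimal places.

P = 1221/2917 ≈ 0.418581 and Q = 268/2917 ≈ 0.091875.
Under the Kimura two-parameter model, d = −½ ln(1 − 2P − Q) − ¼ ln(1 − 2Q).
1 − 2P − Q = 0.070963, giving −½ ln(0.070963) = 1.322798.
1 − 2Q = 0.81625, giving −¼ ln(0.81625) = 0.050759.
d = 1.322798 + 0.050759 = 1.373557.

1.37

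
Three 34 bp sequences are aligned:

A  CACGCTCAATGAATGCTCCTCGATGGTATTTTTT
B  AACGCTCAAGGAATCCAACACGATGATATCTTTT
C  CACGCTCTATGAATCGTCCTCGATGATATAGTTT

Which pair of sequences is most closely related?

A and C

A–B: 8/34 differ, p = 0.235, d = 0.282.
A–C: 6/34 differ, p = 0.176, d = 0.201.
B–C: 9/34 differ, p = 0.265, d = 0.326.
The smallest distance is between A and C.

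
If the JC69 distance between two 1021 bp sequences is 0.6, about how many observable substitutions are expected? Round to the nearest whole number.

Invert JC69: p = (3/4)(1 − e^(−4d/3)) = 0.75 × (1 − e^(-0.8)) = 0.75 × (1 − 0.449329) = 0.413003.
Expected differing sites = pL ≈ 0.413003 × 1021 = 421.676063 ≈ 422.

422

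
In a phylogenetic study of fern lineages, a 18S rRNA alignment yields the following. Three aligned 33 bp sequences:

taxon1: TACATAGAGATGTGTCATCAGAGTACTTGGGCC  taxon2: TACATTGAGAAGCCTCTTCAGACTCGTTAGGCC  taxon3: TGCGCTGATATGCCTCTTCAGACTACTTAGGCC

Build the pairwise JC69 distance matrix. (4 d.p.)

taxon1–taxon2: 9/33 sites differ → p ≈ 0.272727, d = −0.75 ln(1 − 0.363636) = 0.338988 ≈ 0.3390.
taxon1–taxon3: 10/33 sites differ → p ≈ 0.30303, d = −0.75 ln(1 − 0.40404) = 0.388186 ≈ 0.3882.
taxon2–taxon3: 7/33 sites differ → p ≈ 0.212121, d = −0.75 ln(1 − 0.282828) = 0.249330 ≈ 0.2493.

d(taxon1,taxon2) = 0.3390, d(taxon1,taxon3) = 0.3882, d(taxon2,taxon3) = 0.2493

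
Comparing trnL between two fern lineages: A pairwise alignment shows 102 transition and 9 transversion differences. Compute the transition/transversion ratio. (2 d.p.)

R = 102/9 = 11.333333… ≈ 11.33 (to 2 d.p.).

11.33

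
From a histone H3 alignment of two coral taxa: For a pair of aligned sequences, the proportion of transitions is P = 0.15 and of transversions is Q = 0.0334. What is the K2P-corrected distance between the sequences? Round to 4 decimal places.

0.2201

Under the Kimura two-parameter model, d = −½ ln(1 − 2P − Q) − ¼ ln(1 − 2Q).
1 − 2P − Q = 0.6666, giving −½ ln(0.6666) = 0.202783.
1 − 2Q = 0.9332, giving −¼ ln(0.9332) = 0.017284.
d = 0.202783 + 0.017284 = 0.220067.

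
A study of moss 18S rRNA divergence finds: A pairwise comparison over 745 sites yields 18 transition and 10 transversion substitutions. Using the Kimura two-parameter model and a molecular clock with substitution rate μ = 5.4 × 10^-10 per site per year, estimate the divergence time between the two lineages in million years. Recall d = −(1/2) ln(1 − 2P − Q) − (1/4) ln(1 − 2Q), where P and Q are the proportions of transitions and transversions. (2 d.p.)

35.81

P = 18/745 ≈ 0.024161 and Q = 10/745 ≈ 0.013423.
Under the Kimura two-parameter model, d = −½ ln(1 − 2P − Q) − ¼ ln(1 − 2Q).
1 − 2P − Q = 0.938255, giving −½ ln(0.938255) = 0.031867.
1 − 2Q = 0.973154, giving −¼ ln(0.973154) = 0.006803.
d = 0.031867 + 0.006803 = 0.038670.
Under a molecular clock d = 2μt, so t = d/(2μ) = 0.038670 / (2 × 5.4 × 10^-10) = 35.81 million years.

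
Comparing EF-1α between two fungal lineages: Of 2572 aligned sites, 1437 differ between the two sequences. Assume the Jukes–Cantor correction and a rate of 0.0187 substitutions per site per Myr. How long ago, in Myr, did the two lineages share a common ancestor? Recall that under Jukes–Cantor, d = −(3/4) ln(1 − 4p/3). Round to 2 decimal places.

p = 1437/2572 ≈ 0.558709.
d = −(3/4) ln(1 − 4p/3) = −0.75 ln(1 − 0.744945) = −0.75 ln(0.255055)
  = −0.75 × (-1.366276) = 1.024707 substitutions/site.
Under a molecular clock d = 2μt, so t = d/(2μ) = 1.024707 / (2 × 0.0187) = 27.40 Myr.

27.40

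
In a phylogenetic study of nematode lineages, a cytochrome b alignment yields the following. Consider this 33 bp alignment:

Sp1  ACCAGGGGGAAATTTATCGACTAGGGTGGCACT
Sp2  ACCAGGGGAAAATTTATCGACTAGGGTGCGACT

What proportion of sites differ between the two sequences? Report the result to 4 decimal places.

0.0909

The sequences differ at 3 of 33 positions (sites 9, 29, 30).
p = 3/33 = 0.090909… ≈ 0.0909 (to 4 d.p.).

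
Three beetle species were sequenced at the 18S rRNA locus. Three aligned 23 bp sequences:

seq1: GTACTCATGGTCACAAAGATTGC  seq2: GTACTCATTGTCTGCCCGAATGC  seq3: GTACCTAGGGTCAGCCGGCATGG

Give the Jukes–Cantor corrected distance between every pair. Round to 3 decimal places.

d(seq1,seq2) = 0.390, d(seq1,seq3) = 0.650, d(seq2,seq3) = 0.467

seq1–seq2: 7/23 sites differ → p ≈ 0.304348, d = −0.75 ln(1 − 0.405797) = 0.390401 ≈ 0.390.
seq1–seq3: 10/23 sites differ → p ≈ 0.434783, d = −0.75 ln(1 − 0.579711) = 0.650110 ≈ 0.650.
seq2–seq3: 8/23 sites differ → p ≈ 0.347826, d = −0.75 ln(1 − 0.463768) = 0.467391 ≈ 0.467.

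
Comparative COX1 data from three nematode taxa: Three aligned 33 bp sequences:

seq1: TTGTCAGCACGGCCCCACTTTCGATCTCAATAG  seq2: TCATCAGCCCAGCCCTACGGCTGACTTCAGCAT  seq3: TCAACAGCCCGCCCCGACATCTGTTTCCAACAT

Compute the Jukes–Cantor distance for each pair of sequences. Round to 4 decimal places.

seq1–seq2: 14/33 sites differ → p ≈ 0.424242, d = −0.75 ln(1 − 0.565656) = 0.625439 ≈ 0.6254.
seq1–seq3: 14/33 sites differ → p ≈ 0.424242, d = −0.75 ln(1 − 0.565656) = 0.625439 ≈ 0.6254.
seq2–seq3: 10/33 sites differ → p ≈ 0.30303, d = −0.75 ln(1 − 0.40404) = 0.388186 ≈ 0.3882.

d(seq1,seq2) = 0.6254, d(seq1,seq3) = 0.6254, d(seq2,seq3) = 0.3882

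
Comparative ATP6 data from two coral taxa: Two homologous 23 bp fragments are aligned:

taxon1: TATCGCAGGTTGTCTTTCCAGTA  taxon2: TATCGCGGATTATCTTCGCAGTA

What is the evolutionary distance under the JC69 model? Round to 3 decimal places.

0.257

The sequences differ at 5 of 23 sites (7, 9, 12, 17, 18), so p = 5/23 ≈ 0.217391.
d = −(3/4) ln(1 − 4p/3) = −0.75 ln(1 − 0.289855) = −0.75 ln(0.710145)
  = −0.75 × (-0.342286) = 0.256715 substitutions/site.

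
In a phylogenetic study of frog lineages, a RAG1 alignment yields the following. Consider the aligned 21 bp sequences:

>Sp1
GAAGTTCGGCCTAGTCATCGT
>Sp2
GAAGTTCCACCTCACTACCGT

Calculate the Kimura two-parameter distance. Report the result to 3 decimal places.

Of 21 sites, 5 differences are transitions and 2 are transversions, so P = 5/21 ≈ 0.238095 and Q = 2/21 ≈ 0.095238.
Under the Kimura two-parameter model, d = −½ ln(1 − 2P − Q) − ¼ ln(1 − 2Q).
1 − 2P − Q = 0.428572, giving −½ ln(0.428572) = 0.423648.
1 − 2Q = 0.809524, giving −¼ ln(0.809524) = 0.052827.
d = 0.423648 + 0.052827 = 0.476475.

0.476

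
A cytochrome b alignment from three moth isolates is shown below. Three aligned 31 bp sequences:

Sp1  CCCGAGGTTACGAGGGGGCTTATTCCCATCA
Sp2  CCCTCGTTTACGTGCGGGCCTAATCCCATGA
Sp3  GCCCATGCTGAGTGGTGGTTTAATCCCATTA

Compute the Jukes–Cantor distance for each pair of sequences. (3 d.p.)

d(Sp1,Sp2) = 0.316, d(Sp1,Sp3) = 0.481, d(Sp2,Sp3) = 0.614

Sp1–Sp2: 8/31 sites differ → p ≈ 0.258065, d = −0.75 ln(1 − 0.344087) = 0.316295 ≈ 0.316.
Sp1–Sp3: 11/31 sites differ → p ≈ 0.354839, d = −0.75 ln(1 − 0.473119) = 0.480585 ≈ 0.481.
Sp2–Sp3: 13/31 sites differ → p ≈ 0.419355, d = −0.75 ln(1 − 0.55914) = 0.614271 ≈ 0.614.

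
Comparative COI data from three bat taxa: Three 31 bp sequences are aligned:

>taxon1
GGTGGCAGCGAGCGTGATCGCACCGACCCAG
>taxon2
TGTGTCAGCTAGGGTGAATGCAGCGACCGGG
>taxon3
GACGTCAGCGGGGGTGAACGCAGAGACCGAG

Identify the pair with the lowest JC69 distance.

taxon1–taxon2: 9/31 differ, p = 0.290, d = 0.367.
taxon1–taxon3: 9/31 differ, p = 0.290, d = 0.367.
taxon2–taxon3: 8/31 differ, p = 0.258, d = 0.316.
The smallest distance is between taxon2 and taxon3.

taxon2 and taxon3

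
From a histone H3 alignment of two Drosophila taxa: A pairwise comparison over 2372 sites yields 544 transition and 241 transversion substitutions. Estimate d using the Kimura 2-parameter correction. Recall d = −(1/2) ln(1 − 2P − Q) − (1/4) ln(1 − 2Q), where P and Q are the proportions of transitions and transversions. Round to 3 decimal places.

0.468

P = 544/2372 ≈ 0.229342 and Q = 241/2372 ≈ 0.101602.
Under the Kimura two-parameter model, d = −½ ln(1 − 2P − Q) − ¼ ln(1 − 2Q).
1 − 2P − Q = 0.439714, giving −½ ln(0.439714) = 0.410815.
1 − 2Q = 0.796796, giving −¼ ln(0.796796) = 0.056789.
d = 0.410815 + 0.056789 = 0.467604.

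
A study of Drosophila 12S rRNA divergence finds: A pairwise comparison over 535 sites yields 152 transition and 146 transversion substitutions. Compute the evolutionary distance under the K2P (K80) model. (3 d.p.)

1.117

P = 152/535 ≈ 0.284112 and Q = 146/535 ≈ 0.272897.
Under the Kimura two-parameter model, d = −½ ln(1 − 2P − Q) − ¼ ln(1 − 2Q).
1 − 2P − Q = 0.158879, giving −½ ln(0.158879) = 0.919806.
1 − 2Q = 0.454206, giving −¼ ln(0.454206) = 0.197301.
d = 0.919806 + 0.197301 = 1.117107.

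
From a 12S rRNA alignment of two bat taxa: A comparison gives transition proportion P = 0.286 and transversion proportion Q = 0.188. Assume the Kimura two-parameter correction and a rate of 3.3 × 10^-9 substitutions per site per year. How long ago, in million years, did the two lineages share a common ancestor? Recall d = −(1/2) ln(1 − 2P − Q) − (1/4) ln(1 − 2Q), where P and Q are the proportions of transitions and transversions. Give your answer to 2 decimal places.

125.98

Under the Kimura two-parameter model, d = −½ ln(1 − 2P − Q) − ¼ ln(1 − 2Q).
1 − 2P − Q = 0.24, giving −½ ln(0.24) = 0.713558.
1 − 2Q = 0.624, giving −¼ ln(0.624) = 0.117901.
d = 0.713558 + 0.117901 = 0.831459.
Under a molecular clock d = 2μt, so t = d/(2μ) = 0.831459 / (2 × 3.3 × 10^-9) = 125.98 million years.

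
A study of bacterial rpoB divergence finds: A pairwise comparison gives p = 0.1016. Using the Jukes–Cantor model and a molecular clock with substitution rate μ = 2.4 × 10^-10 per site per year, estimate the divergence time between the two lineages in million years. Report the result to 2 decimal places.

227.45

d = −(3/4) ln(1 − 4p/3) = −0.75 ln(1 − 0.135467) = −0.75 ln(0.864533)
  = −0.75 × (-0.145566) = 0.109175 substitutions/site.
Under a molecular clock d = 2μt, so t = d/(2μ) = 0.109175 / (2 × 2.4 × 10^-10) = 227.45 million years.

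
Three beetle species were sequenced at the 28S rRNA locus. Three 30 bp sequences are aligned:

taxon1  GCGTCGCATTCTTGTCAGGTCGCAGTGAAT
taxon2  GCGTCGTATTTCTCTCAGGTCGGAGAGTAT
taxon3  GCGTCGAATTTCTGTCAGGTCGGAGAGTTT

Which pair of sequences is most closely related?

taxon1–taxon2: 7/30 differ, p = 0.233, d = 0.280.
taxon1–taxon3: 7/30 differ, p = 0.233, d = 0.280.
taxon2–taxon3: 3/30 differ, p = 0.100, d = 0.107.
The smallest distance is between taxon2 and taxon3.

taxon2 and taxon3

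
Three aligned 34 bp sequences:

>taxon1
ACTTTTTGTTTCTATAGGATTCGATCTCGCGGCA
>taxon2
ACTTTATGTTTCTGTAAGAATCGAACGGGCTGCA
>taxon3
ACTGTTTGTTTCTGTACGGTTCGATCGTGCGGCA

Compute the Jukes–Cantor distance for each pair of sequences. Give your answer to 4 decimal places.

d(taxon1,taxon2) = 0.2824, d(taxon1,taxon3) = 0.2012, d(taxon2,taxon3) = 0.2824

taxon1–taxon2: 8/34 sites differ → p ≈ 0.235294, d = −0.75 ln(1 − 0.313725) = 0.282358 ≈ 0.2824.
taxon1–taxon3: 6/34 sites differ → p ≈ 0.176471, d = −0.75 ln(1 − 0.235295) = 0.201199 ≈ 0.2012.
taxon2–taxon3: 8/34 sites differ → p ≈ 0.235294, d = −0.75 ln(1 − 0.313725) = 0.282358 ≈ 0.2824.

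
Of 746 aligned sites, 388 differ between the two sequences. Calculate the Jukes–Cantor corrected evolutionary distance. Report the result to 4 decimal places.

0.8868

p = 388/746 ≈ 0.520107.
d = −(3/4) ln(1 − 4p/3) = −0.75 ln(1 − 0.693476) = −0.75 ln(0.306524)
  = −0.75 × (-1.182459) = 0.886844 substitutions/site.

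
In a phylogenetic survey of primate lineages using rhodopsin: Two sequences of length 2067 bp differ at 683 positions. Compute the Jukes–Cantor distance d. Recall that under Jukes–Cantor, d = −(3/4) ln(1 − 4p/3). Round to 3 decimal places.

0.436

p = 683/2067 ≈ 0.330431.
d = −(3/4) ln(1 − 4p/3) = −0.75 ln(1 − 0.440575) = −0.75 ln(0.559425)
  = −0.75 × (-0.580846) = 0.435635 substitutions/site.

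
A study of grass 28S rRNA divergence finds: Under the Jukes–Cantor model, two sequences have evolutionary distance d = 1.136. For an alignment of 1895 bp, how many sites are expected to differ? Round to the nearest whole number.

1109

Invert JC69: p = (3/4)(1 − e^(−4d/3)) = 0.75 × (1 − e^(-1.514667)) = 0.75 × (1 − 0.219881) = 0.585089.
Expected differing sites = pL ≈ 0.585089 × 1895 = 1108.743655 ≈ 1109.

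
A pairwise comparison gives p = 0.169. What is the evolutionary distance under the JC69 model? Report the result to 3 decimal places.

0.191

d = −(3/4) ln(1 − 4p/3) = −0.75 ln(1 − 0.225333) = −0.75 ln(0.774667)
  = −0.75 × (-0.255322) = 0.191492 substitutions/site.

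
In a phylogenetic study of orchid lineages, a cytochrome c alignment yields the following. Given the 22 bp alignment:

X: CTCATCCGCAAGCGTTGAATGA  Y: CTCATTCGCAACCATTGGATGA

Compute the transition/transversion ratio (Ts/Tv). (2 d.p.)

3.00

Transitions are A↔G and C↔T; transversions are all other mismatches.
Transitions: 3. Transversions: 1.
R = 3/1 = 3.00.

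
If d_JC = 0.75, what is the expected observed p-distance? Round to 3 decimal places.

p = (3/4)(1 − e^(−4d/3)) = 0.75 × (1 − e^(-1)) = 0.75 × (1 − 0.367879) = 0.474091.

0.474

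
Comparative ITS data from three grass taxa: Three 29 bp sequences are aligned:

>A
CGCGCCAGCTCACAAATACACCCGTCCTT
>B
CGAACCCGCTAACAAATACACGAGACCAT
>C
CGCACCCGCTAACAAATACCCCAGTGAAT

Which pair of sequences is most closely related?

B and C

A–B: 8/29 differ, p = 0.276, d = 0.344.
A–C: 8/29 differ, p = 0.276, d = 0.344.
B–C: 6/29 differ, p = 0.207, d = 0.242.
The smallest distance is between B and C.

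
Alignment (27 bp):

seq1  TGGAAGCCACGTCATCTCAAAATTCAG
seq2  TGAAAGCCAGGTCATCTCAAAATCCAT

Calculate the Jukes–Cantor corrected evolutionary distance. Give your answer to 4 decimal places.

0.1650

The sequences differ at 4 of 27 sites (3, 10, 24, 27), so p = 4/27 ≈ 0.148148.
d = −(3/4) ln(1 − 4p/3) = −0.75 ln(1 − 0.197531) = −0.75 ln(0.802469)
  = −0.75 × (-0.220062) = 0.165047 substitutions/site.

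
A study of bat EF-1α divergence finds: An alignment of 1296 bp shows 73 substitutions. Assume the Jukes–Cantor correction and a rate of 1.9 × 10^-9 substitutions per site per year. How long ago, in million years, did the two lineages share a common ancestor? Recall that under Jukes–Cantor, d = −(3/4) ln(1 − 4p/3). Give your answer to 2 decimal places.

p = 73/1296 ≈ 0.056327.
d = −(3/4) ln(1 − 4p/3) = −0.75 ln(1 − 0.075103) = −0.75 ln(0.924897)
  = −0.75 × (-0.078073) = 0.058555 substitutions/site.
Under a molecular clock d = 2μt, so t = d/(2μ) = 0.058555 / (2 × 1.9 × 10^-9) = 15.41 million years.

15.41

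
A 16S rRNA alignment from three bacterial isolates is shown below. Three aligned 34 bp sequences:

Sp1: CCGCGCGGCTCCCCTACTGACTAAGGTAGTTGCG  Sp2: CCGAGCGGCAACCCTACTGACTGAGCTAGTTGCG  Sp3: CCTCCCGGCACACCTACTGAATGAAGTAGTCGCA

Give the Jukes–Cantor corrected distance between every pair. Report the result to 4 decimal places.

d(Sp1,Sp2) = 0.1637, d(Sp1,Sp3) = 0.3265, d(Sp2,Sp3) = 0.3734

Sp1–Sp2: 5/34 sites differ → p ≈ 0.147059, d = −0.75 ln(1 − 0.196079) = 0.163691 ≈ 0.1637.
Sp1–Sp3: 9/34 sites differ → p ≈ 0.264706, d = −0.75 ln(1 − 0.352941) = 0.326488 ≈ 0.3265.
Sp2–Sp3: 10/34 sites differ → p ≈ 0.294118, d = −0.75 ln(1 − 0.392157) = 0.373379 ≈ 0.3734.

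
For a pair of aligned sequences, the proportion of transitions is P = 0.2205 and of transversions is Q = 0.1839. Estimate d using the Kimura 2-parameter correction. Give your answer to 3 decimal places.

0.605

Under the Kimura two-parameter model, d = −½ ln(1 − 2P − Q) − ¼ ln(1 − 2Q).
1 − 2P − Q = 0.3751, giving −½ ln(0.3751) = 0.490281.
1 − 2Q = 0.6322, giving −¼ ln(0.6322) = 0.114637.
d = 0.490281 + 0.114637 = 0.604918.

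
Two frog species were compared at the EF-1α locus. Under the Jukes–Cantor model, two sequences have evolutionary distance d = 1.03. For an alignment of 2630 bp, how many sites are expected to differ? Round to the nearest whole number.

1473

Invert JC69: p = (3/4)(1 − e^(−4d/3)) = 0.75 × (1 − e^(-1.373333)) = 0.75 × (1 − 0.253261) = 0.560054.
Expected differing sites = pL ≈ 0.560054 × 2630 = 1472.94202 ≈ 1473.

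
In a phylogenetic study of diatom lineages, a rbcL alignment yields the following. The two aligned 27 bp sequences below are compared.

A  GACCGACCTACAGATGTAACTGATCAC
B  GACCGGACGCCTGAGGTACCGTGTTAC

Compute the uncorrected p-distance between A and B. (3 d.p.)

The sequences differ at 11 of 27 positions.
p = 11/27 = 0.407407… ≈ 0.407 (to 3 d.p.).

0.407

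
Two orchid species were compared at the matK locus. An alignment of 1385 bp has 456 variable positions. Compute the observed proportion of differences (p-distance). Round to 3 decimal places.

p = 456/1385 = 0.329241… ≈ 0.329 (to 3 d.p.).

0.329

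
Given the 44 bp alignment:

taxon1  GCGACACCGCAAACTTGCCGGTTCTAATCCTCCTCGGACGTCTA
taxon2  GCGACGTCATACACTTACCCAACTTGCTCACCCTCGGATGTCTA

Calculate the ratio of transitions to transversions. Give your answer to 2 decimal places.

Transitions are A↔G and C↔T; transversions are all other mismatches.
Transitions: 11. Transversions: 5.
R = 11/5 = 2.20.

2.20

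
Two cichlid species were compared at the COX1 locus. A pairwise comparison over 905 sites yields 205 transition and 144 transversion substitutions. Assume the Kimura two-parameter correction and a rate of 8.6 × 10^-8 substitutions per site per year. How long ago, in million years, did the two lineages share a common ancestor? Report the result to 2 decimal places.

3.31

P = 205/905 ≈ 0.226519 and Q = 144/905 ≈ 0.159116.
Under the Kimura two-parameter model, d = −½ ln(1 − 2P − Q) − ¼ ln(1 − 2Q).
1 − 2P − Q = 0.387846, giving −½ ln(0.387846) = 0.473573.
1 − 2Q = 0.681768, giving −¼ ln(0.681768) = 0.095766.
d = 0.473573 + 0.095766 = 0.569339.
Under a molecular clock d = 2μt, so t = d/(2μ) = 0.569339 / (2 × 8.6 × 10^-8) = 3.31 million years.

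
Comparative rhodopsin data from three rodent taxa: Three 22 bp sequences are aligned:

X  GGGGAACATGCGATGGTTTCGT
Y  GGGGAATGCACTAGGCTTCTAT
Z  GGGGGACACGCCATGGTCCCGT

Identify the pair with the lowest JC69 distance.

X–Y: 10/22 differ, p = 0.455, d = 0.699.
X–Z: 5/22 differ, p = 0.227, d = 0.271.
Y–Z: 10/22 differ, p = 0.455, d = 0.699.
The smallest distance is between X and Z.

X and Z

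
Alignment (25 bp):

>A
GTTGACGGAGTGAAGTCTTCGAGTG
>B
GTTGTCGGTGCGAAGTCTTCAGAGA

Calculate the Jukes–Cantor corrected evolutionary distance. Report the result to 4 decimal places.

The sequences differ at 8 of 25 sites (5, 9, 11, 21, 22, 23, 24, 25), so p = 8/25 = 0.32.
d = −(3/4) ln(1 − 4p/3) = −0.75 ln(1 − 0.426667) = −0.75 ln(0.573333)
  = −0.75 × (-0.556289) = 0.417217 substitutions/site.

0.4172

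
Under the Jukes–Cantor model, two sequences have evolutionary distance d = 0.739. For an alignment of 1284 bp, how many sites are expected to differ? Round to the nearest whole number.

603

Invert JC69: p = (3/4)(1 − e^(−4d/3)) = 0.75 × (1 − e^(-0.985333)) = 0.75 × (1 − 0.373315) = 0.470014.
Expected differing sites = pL ≈ 0.470014 × 1284 = 603.497976 ≈ 603.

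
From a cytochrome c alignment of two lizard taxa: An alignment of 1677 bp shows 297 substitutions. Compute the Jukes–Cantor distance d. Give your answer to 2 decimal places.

p = 297/1677 ≈ 0.177102.
d = −(3/4) ln(1 − 4p/3) = −0.75 ln(1 − 0.236136) = −0.75 ln(0.763864)
  = −0.75 × (-0.269366) = 0.202025 substitutions/site.

0.20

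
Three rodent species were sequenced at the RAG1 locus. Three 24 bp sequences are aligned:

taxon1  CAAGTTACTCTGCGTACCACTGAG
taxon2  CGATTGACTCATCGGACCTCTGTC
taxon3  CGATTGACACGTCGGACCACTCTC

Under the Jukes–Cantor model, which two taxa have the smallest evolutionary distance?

taxon1–taxon2: 9/24 differ, p = 0.375, d = 0.520.
taxon1–taxon3: 10/24 differ, p = 0.417, d = 0.608.
taxon2–taxon3: 4/24 differ, p = 0.167, d = 0.188.
The smallest distance is between taxon2 and taxon3.

taxon2 and taxon3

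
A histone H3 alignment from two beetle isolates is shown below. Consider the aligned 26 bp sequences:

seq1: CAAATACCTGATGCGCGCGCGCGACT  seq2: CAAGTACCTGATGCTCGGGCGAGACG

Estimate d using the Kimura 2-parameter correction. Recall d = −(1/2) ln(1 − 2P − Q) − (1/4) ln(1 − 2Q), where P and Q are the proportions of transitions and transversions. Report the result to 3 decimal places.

0.223

Of 26 sites, 1 differences are transitions and 4 are transversions, so P = 1/26 ≈ 0.038462 and Q = 4/26 ≈ 0.153846.
Under the Kimura two-parameter model, d = −½ ln(1 − 2P − Q) − ¼ ln(1 − 2Q).
1 − 2P − Q = 0.76923, giving −½ ln(0.76923) = 0.131183.
1 − 2Q = 0.692308, giving −¼ ln(0.692308) = 0.091931.
d = 0.131183 + 0.091931 = 0.223114.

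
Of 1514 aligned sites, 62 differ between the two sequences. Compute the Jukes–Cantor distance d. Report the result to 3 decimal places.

0.042

p = 62/1514 ≈ 0.040951.
d = −(3/4) ln(1 − 4p/3) = −0.75 ln(1 − 0.054601) = −0.75 ln(0.945399)
  = −0.75 × (-0.056148) = 0.042111 substitutions/site.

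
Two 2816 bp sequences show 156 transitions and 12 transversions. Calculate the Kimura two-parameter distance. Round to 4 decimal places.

P = 156/2816 ≈ 0.055398 and Q = 12/2816 ≈ 0.004261.
Under the Kimura two-parameter model, d = −½ ln(1 − 2P − Q) − ¼ ln(1 − 2Q).
1 − 2P − Q = 0.884943, giving −½ ln(0.884943) = 0.061116.
1 − 2Q = 0.991478, giving −¼ ln(0.991478) = 0.002140.
d = 0.061116 + 0.002140 = 0.063256.

0.0633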